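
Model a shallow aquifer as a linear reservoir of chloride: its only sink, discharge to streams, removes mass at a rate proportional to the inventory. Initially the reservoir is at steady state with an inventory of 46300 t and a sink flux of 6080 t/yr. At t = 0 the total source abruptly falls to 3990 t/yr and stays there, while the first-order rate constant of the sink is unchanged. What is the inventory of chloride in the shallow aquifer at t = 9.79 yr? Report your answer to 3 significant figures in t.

τ = M₀/F₀ = 46300/6080 = 7.615 yr; rate constant k = 1/τ.
New steady state M_∞ = F₁/k = F₁·τ = 3990 × 7.615 = 30384 t.
M(t) = M_∞ + (M₀ − M_∞)·e^(−t/τ); t/τ = 9.79/7.615 = 1.286, so e^(−t/τ) = 0.2765.
M(t) = 30384 + 15920 × 0.2765 = 34785 t.

34800 t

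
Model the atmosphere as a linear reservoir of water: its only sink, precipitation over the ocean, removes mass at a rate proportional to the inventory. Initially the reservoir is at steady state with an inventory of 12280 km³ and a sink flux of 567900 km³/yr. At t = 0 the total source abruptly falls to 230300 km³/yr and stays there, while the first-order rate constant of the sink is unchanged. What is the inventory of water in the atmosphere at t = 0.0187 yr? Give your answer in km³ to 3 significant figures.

Residence time τ = M₀/F₀ = 0.02162 yr. The eventual steady state is M_∞ = M₀·(F₁/F₀) = 12280 × 230300/567900 = 4979.9 km³.
The anomaly ΔM(t) = M(t) − M_∞ decays as ΔM₀·e^(−t/τ) with ΔM₀ = 12280 − 4979.9 = 7300 km³.
At t = 0.0187 yr, e^(−t/τ) = e^(−0.8648) = 0.4211, so ΔM = 3074 km³ and M = 4979.9 + 3074 = 8054.2 km³.

8050 km³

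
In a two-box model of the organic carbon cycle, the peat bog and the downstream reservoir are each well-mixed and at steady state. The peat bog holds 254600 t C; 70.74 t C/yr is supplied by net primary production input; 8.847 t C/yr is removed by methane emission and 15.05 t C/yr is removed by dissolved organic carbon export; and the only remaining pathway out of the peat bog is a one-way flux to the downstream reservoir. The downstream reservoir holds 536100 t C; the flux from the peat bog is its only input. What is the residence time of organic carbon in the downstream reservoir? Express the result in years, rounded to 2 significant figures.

11000 yr

Balance the peat bog: ΣF_in = 70.740 t C/yr.
Flux to the downstream reservoir = ΣF_in − (8.847 + 15.05) = 46.843 t C/yr.
At steady state the output of the downstream reservoir equals its input, 46.843 t C/yr.
τ = M / F = 536100 / 46.843 = 11440 yr.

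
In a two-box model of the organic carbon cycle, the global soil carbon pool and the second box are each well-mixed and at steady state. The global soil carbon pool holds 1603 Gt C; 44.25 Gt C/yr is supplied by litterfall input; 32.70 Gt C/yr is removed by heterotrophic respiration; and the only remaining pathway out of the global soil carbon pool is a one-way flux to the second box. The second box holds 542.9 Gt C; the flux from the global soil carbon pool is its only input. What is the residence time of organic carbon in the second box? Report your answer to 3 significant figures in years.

Balance the global soil carbon pool: ΣF_in = 44.250 Gt C/yr.
Flux to the second box = ΣF_in − (32.70) = 11.550 Gt C/yr.
At steady state the output of the second box equals its input, 11.550 Gt C/yr.
τ = M / F = 542.9 / 11.550 = 47.00 yr.

47.0 yr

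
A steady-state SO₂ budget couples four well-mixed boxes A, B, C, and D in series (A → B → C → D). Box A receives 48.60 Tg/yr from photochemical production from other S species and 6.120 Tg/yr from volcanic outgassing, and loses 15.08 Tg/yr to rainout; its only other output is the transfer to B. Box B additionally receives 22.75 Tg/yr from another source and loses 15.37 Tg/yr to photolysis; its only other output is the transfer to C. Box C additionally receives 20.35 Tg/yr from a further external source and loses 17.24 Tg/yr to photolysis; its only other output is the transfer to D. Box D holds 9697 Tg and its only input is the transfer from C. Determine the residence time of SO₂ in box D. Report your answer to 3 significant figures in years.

Box A: F(A→B) = (48.60 + 6.120) − 15.08 = 39.640 Tg/yr.
Box B: F(B→C) = (39.640 + 22.75) − 15.37 = 47.020 Tg/yr.
Box C: F(C→D) = (47.020 + 20.35) − 17.24 = 50.130 Tg/yr.
Box D throughput = its input = 50.130 Tg/yr; τ = 9697 / 50.130 = 193.4 yr.

193 yr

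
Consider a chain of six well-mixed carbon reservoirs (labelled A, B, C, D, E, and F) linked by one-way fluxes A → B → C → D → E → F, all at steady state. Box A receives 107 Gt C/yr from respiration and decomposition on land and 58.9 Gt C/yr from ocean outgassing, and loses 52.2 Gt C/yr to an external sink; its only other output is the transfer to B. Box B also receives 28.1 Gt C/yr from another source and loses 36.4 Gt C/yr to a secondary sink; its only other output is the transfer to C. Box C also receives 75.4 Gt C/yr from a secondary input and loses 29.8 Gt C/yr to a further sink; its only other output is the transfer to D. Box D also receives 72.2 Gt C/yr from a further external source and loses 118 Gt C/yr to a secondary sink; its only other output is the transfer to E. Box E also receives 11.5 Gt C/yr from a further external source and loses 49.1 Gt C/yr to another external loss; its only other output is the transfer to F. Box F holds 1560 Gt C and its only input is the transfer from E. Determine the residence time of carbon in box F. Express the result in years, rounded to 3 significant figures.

Box A: F(A→B) = (107 + 58.9) − 52.2 = 113.70 Gt C/yr.
Box B: F(B→C) = (113.70 + 28.1) − 36.4 = 105.40 Gt C/yr.
Box C: F(C→D) = (105.40 + 75.4) − 29.8 = 151.00 Gt C/yr.
Box D: F(D→E) = (151.00 + 72.2) − 118 = 105.20 Gt C/yr.
Box E: F(E→F) = (105.20 + 11.5) − 49.1 = 67.600 Gt C/yr.
Box F throughput = its input = 67.600 Gt C/yr; τ = 1560 / 67.600 = 23.08 yr.

23.1 yr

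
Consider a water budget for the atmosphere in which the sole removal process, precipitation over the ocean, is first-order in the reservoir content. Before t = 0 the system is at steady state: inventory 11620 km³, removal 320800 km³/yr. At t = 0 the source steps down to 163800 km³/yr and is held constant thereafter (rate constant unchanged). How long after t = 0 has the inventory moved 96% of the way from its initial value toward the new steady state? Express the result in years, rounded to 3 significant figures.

0.117 yr

τ = M₀/F₀ = 11620/320800 = 0.03622 yr.
The remaining gap fraction is e^(−t/τ); 96% covered ⇒ e^(−t/τ) = 0.0400.
t = −τ ln(0.0400) = 0.03622 × 3.219 = 0.1166 yr.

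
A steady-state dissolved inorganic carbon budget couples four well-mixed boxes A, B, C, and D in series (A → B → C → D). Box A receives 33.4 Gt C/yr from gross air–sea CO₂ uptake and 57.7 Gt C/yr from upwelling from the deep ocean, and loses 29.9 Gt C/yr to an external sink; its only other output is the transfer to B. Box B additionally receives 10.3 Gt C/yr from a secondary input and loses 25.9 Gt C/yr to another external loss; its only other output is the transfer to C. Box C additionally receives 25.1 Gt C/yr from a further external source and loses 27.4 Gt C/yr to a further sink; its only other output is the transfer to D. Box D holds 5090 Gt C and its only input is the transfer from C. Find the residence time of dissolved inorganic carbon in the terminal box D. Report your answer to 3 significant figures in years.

118 yr

Box A: F(A→B) = (33.4 + 57.7) − 29.9 = 61.200 Gt C/yr.
Box B: F(B→C) = (61.200 + 10.3) − 25.9 = 45.600 Gt C/yr.
Box C: F(C→D) = (45.600 + 25.1) − 27.4 = 43.300 Gt C/yr.
Box D throughput = its input = 43.300 Gt C/yr; τ = 5090 / 43.300 = 117.6 yr.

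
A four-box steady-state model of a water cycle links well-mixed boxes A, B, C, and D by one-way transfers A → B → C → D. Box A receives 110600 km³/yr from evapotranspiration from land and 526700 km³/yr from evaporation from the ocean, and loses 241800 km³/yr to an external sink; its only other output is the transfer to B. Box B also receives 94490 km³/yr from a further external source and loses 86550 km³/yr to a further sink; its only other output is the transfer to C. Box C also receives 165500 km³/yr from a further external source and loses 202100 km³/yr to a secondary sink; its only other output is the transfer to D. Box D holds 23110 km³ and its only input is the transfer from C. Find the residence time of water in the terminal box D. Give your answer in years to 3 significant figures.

Box A: F(A→B) = (110600 + 526700) − 241800 = 395500 km³/yr.
Box B: F(B→C) = (395500 + 94490) − 86550 = 403440 km³/yr.
Box C: F(C→D) = (403440 + 165500) − 202100 = 366840 km³/yr.
Box D throughput = its input = 366840 km³/yr; τ = 23110 / 366840 = 0.06300 yr.

0.0630 yr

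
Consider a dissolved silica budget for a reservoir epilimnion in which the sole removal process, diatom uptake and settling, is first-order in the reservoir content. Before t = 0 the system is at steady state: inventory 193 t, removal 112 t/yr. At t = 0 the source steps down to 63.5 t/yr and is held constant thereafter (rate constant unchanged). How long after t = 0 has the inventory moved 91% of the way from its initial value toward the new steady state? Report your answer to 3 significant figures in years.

4.15 yr

τ = M₀/F₀ = 193/112 = 1.723 yr.
The remaining gap fraction is e^(−t/τ); 91% covered ⇒ e^(−t/τ) = 0.0900.
t = −τ ln(0.0900) = 1.723 × 2.408 = 4.149 yr.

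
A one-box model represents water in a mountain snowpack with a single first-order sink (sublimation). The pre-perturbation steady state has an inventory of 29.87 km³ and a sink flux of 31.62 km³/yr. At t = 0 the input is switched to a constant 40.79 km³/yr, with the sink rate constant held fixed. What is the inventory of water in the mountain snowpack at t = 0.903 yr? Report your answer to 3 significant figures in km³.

35.2 km³

τ = M₀/F₀ = 29.87/31.62 = 0.9447 yr; rate constant k = 1/τ.
New steady state M_∞ = F₁/k = F₁·τ = 40.79 × 0.9447 = 38.532 km³.
M(t) = M_∞ + (M₀ − M_∞)·e^(−t/τ); t/τ = 0.903/0.9447 = 0.9559, so e^(−t/τ) = 0.3845.
M(t) = 38.532 − 8.662 × 0.3845 = 35.202 km³.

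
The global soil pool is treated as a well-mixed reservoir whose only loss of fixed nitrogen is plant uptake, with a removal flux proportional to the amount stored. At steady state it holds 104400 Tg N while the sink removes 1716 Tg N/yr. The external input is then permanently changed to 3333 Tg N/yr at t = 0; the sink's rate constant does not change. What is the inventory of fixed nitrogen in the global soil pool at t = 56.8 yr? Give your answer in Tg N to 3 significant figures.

The sink rate constant is k = F₀/M₀ = 1716/104400 = 0.01644 yr⁻¹.
Solving dM/dt = F₁ − kM with M(0) = M₀ gives M(t) = F₁/k + (M₀ − F₁/k)·e^(−kt).
F₁/k = 3333/0.01644 = 202780 Tg N; kt = 0.01644 × 56.8 = 0.9336, e^(−kt) = 0.3931.
M(56.8) = 202780 + (104400 − 202780) × 0.3931 = 202780 − 38680 = 164100 Tg N.

164000 Tg N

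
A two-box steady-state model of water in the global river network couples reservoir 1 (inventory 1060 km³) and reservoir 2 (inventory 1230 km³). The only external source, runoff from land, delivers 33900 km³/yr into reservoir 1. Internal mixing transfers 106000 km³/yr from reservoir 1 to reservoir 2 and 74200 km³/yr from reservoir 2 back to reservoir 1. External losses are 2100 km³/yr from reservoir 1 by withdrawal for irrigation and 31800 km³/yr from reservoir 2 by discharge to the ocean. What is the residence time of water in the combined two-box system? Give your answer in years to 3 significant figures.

0.0676 yr

Treat the two boxes together as one reservoir: the mixing fluxes between them are internal recycling, so τ = ΣM / Σ(external losses).
M_total = 1060 + 1230 = 2290.0 km³.
ΣF_external_out = 2100 + 31800 = 33900 km³/yr.
τ = M_total / ΣF_ext = 2290.0 / 33900 = 0.06755 yr.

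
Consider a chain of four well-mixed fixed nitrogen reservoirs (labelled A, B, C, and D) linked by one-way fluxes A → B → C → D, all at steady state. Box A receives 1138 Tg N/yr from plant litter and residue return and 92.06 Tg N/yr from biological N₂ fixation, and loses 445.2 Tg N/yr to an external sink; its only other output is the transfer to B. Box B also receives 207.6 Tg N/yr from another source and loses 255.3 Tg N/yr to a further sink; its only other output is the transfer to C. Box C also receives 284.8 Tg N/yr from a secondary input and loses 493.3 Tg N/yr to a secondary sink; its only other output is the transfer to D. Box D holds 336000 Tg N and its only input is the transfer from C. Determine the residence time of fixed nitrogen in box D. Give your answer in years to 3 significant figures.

Box A: F(A→B) = (1138 + 92.06) − 445.2 = 784.86 Tg N/yr.
Box B: F(B→C) = (784.86 + 207.6) − 255.3 = 737.16 Tg N/yr.
Box C: F(C→D) = (737.16 + 284.8) − 493.3 = 528.66 Tg N/yr.
Box D throughput = its input = 528.66 Tg N/yr; τ = 336000 / 528.66 = 635.6 yr.

636 yr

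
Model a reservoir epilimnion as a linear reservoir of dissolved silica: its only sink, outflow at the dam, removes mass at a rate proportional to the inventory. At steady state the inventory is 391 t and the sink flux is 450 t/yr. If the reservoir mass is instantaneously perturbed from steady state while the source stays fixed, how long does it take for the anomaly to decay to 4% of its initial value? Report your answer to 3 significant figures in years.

For a linear reservoir the anomaly decays as exp(−t/τ) with τ = M/F = 391/450 = 0.8689 yr.
exp(−t/τ) = 0.04 ⇒ t = −τ ln(0.04) = 0.8689 × 3.219 = 2.797 yr.

2.80 yr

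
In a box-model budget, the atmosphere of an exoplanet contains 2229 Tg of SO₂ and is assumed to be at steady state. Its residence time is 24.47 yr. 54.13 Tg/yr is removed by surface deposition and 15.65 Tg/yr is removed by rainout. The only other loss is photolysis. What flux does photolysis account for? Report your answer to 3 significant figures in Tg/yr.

Total removal F = M/τ = 2229 / 24.47 = 91.09 Tg/yr.
Photolysis = F − (54.13 + 15.65) = 91.09 − 69.78 = 21.31 Tg/yr.

21.3 Tg/yr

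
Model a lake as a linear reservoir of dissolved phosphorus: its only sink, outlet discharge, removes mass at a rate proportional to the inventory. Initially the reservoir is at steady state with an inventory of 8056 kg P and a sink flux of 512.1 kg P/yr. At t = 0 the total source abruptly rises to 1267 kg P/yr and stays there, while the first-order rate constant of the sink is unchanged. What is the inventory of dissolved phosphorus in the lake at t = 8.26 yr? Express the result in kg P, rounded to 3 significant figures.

The sink rate constant is k = F₀/M₀ = 512.1/8056 = 0.06357 yr⁻¹.
Solving dM/dt = F₁ − kM with M(0) = M₀ gives M(t) = F₁/k + (M₀ − F₁/k)·e^(−kt).
F₁/k = 1267/0.06357 = 19932 kg P; kt = 0.06357 × 8.26 = 0.5251, e^(−kt) = 0.5915.
M(8.26) = 19932 + (8056 − 19932) × 0.5915 = 19932 − 7025 = 12907 kg P.

12900 kg P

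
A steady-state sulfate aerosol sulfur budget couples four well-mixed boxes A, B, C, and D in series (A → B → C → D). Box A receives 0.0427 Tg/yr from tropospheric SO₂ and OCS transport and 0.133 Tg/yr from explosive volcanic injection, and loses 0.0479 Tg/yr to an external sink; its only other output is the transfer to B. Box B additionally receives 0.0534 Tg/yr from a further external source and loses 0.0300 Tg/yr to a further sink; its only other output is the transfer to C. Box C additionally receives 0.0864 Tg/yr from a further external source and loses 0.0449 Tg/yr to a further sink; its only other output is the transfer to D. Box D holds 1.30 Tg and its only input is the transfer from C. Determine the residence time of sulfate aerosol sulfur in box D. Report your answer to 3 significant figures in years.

Box A: F(A→B) = (0.0427 + 0.133) − 0.0479 = 0.12780 Tg/yr.
Box B: F(B→C) = (0.12780 + 0.0534) − 0.0300 = 0.15120 Tg/yr.
Box C: F(C→D) = (0.15120 + 0.0864) − 0.0449 = 0.19270 Tg/yr.
Box D throughput = its input = 0.19270 Tg/yr; τ = 1.30 / 0.19270 = 6.746 yr.

6.75 yr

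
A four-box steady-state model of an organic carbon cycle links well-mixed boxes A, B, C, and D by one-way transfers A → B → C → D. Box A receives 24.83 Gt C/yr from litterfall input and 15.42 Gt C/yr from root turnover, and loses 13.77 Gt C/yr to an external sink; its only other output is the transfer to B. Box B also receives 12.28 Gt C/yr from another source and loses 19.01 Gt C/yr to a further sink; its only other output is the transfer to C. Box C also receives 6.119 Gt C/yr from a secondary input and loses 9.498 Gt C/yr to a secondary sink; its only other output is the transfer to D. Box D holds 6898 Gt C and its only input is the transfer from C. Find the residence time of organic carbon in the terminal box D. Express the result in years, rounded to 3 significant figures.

Box A: F(A→B) = (24.83 + 15.42) − 13.77 = 26.480 Gt C/yr.
Box B: F(B→C) = (26.480 + 12.28) − 19.01 = 19.750 Gt C/yr.
Box C: F(C→D) = (19.750 + 6.119) − 9.498 = 16.371 Gt C/yr.
Box D throughput = its input = 16.371 Gt C/yr; τ = 6898 / 16.371 = 421.4 yr.

421 yr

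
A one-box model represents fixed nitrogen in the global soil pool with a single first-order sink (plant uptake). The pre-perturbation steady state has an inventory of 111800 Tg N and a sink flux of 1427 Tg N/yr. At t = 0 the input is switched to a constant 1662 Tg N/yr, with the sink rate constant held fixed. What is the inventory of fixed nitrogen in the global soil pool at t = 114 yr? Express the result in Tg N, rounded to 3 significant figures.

126000 Tg N

Residence time τ = M₀/F₀ = 78.35 yr. The eventual steady state is M_∞ = M₀·(F₁/F₀) = 111800 × 1662/1427 = 130210 Tg N.
The anomaly ΔM(t) = M(t) − M_∞ decays as ΔM₀·e^(−t/τ) with ΔM₀ = 111800 − 130210 = −18410 Tg N.
At t = 114 yr, e^(−t/τ) = e^(−1.455) = 0.2334, so ΔM = −4297 Tg N and M = 130210 − 4297 = 125910 Tg N.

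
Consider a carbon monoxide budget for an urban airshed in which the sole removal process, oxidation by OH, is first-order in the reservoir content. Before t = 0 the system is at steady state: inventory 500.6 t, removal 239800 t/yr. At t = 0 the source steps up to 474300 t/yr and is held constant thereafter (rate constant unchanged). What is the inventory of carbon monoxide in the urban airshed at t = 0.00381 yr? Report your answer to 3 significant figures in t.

911 t

Residence time τ = M₀/F₀ = 0.002088 yr. The eventual steady state is M_∞ = M₀·(F₁/F₀) = 500.6 × 474300/239800 = 990.14 t.
The anomaly ΔM(t) = M(t) − M_∞ decays as ΔM₀·e^(−t/τ) with ΔM₀ = 500.6 − 990.14 = −489.5 t.
At t = 0.00381 yr, e^(−t/τ) = e^(−1.825) = 0.1612, so ΔM = −78.92 t and M = 990.14 − 78.92 = 911.22 t.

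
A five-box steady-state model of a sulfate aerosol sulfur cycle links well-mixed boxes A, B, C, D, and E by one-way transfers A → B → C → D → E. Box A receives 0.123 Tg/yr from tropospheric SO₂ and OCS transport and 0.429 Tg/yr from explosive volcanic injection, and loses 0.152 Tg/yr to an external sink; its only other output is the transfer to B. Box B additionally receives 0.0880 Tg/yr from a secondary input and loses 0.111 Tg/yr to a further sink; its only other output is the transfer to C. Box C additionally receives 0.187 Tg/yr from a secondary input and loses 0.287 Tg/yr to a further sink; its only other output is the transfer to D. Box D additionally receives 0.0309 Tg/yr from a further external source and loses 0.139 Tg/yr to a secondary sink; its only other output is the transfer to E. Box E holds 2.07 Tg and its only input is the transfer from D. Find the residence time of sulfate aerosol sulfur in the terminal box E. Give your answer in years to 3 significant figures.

12.3 yr

Box A: F(A→B) = (0.123 + 0.429) − 0.152 = 0.40000 Tg/yr.
Box B: F(B→C) = (0.40000 + 0.0880) − 0.111 = 0.37700 Tg/yr.
Box C: F(C→D) = (0.37700 + 0.187) − 0.287 = 0.27700 Tg/yr.
Box D: F(D→E) = (0.27700 + 0.0309) − 0.139 = 0.16890 Tg/yr.
Box E throughput = its input = 0.16890 Tg/yr; τ = 2.07 / 0.16890 = 12.26 yr.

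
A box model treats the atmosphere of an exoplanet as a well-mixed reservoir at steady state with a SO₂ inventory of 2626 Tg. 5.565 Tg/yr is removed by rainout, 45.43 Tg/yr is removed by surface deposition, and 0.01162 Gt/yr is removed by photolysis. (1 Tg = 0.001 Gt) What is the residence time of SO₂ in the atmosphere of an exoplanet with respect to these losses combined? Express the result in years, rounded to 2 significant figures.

Convert the photolysis flux: 0.01162 Gt/yr = 11.62 Tg/yr.
Total removal = 5.565 + 45.43 + 11.62 = 62.615 Tg/yr.
τ = M / ΣF_out = 2626 / 62.615 = 41.94 yr.

42 yr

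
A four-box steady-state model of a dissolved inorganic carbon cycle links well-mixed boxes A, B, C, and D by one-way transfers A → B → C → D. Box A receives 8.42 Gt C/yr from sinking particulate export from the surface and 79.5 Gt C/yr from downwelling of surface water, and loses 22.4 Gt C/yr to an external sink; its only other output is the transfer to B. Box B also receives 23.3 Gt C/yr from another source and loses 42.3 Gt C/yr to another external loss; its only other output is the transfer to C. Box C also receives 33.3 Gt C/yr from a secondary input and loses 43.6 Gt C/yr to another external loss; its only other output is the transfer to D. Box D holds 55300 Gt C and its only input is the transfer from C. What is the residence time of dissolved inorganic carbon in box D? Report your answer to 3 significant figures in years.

Box A: F(A→B) = (8.42 + 79.5) − 22.4 = 65.520 Gt C/yr.
Box B: F(B→C) = (65.520 + 23.3) − 42.3 = 46.520 Gt C/yr.
Box C: F(C→D) = (46.520 + 33.3) − 43.6 = 36.220 Gt C/yr.
Box D throughput = its input = 36.220 Gt C/yr; τ = 55300 / 36.220 = 1527 yr.

1530 yr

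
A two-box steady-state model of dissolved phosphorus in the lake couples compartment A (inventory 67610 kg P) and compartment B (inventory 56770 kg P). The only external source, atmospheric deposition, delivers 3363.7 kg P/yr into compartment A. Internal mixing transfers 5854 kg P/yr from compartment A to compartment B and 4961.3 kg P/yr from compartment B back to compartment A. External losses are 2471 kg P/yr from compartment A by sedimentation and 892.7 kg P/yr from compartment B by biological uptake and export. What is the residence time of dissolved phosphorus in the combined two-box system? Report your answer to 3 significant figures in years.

Treat the two boxes together as one reservoir: the mixing fluxes between them are internal recycling, so τ = ΣM / Σ(external losses).
M_total = 67610 + 56770 = 124380 kg P.
ΣF_external_out = 2471 + 892.7 = 3363.7 kg P/yr.
τ = M_total / ΣF_ext = 124380 / 3363.7 = 36.98 yr.

37.0 yr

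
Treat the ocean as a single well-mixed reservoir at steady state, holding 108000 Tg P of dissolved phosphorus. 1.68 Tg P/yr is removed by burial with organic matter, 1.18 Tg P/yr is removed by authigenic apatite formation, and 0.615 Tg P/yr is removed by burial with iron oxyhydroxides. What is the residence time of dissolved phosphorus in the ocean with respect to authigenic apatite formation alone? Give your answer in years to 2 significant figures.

92000 yr

Residence time with respect to a single sink: τ = M / F_sink.
τ = 108000 / 1.18 = 91530 yr.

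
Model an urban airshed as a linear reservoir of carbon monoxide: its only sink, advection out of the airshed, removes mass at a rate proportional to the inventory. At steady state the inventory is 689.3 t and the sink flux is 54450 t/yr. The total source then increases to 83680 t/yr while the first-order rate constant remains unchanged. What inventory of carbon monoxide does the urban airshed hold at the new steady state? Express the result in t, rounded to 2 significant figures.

Rate constant k = F/M = 54450 / 689.3 = 78.99 yr⁻¹.
At the new steady state, source = k·M_new ⇒ M_new = 83680 / 78.99 = 1059 t.
(Equivalently M_new = M × F_new/F_old = 689.3 × 83680/54450.)

1100 t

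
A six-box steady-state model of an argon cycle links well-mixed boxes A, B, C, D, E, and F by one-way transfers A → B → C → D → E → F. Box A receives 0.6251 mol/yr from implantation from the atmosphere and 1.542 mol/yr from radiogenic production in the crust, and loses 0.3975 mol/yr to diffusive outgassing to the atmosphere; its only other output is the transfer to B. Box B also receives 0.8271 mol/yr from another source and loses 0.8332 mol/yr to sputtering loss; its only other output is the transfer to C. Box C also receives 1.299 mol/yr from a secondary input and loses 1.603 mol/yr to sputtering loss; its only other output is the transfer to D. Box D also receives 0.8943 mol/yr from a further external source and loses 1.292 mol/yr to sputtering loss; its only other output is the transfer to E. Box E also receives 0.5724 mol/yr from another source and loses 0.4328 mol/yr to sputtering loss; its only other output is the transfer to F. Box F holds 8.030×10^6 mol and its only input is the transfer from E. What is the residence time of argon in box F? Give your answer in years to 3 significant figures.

Box A: F(A→B) = (0.6251 + 1.542) − 0.3975 = 1.7696 mol/yr.
Box B: F(B→C) = (1.7696 + 0.8271) − 0.8332 = 1.7635 mol/yr.
Box C: F(C→D) = (1.7635 + 1.299) − 1.603 = 1.4595 mol/yr.
Box D: F(D→E) = (1.4595 + 0.8943) − 1.292 = 1.0618 mol/yr.
Box E: F(E→F) = (1.0618 + 0.5724) − 0.4328 = 1.2014 mol/yr.
Box F throughput = its input = 1.2014 mol/yr; τ = 8.030×10^6 / 1.2014 = 6.684×10^6 yr.

6.68×10^6 yr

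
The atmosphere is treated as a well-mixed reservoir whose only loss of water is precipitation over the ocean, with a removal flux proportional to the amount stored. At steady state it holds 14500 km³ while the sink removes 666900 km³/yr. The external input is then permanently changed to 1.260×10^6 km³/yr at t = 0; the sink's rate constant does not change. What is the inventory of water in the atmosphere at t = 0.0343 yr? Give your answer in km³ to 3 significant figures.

The sink rate constant is k = F₀/M₀ = 666900/14500 = 45.99 yr⁻¹.
Solving dM/dt = F₁ − kM with M(0) = M₀ gives M(t) = F₁/k + (M₀ − F₁/k)·e^(−kt).
F₁/k = 1.260×10^6/45.99 = 27395 km³; kt = 45.99 × 0.0343 = 1.578, e^(−kt) = 0.2065.
M(0.0343) = 27395 + (14500 − 27395) × 0.2065 = 27395 − 2663 = 24733 km³.

24700 km³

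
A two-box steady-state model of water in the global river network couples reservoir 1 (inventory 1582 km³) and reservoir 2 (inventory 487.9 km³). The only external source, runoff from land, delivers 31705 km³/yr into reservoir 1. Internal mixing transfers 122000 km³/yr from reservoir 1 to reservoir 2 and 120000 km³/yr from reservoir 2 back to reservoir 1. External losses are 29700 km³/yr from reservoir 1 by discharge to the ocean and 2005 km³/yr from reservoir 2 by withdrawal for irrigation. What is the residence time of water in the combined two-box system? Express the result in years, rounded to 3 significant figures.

0.0653 yr

Treat the two boxes together as one reservoir: the mixing fluxes between them are internal recycling, so τ = ΣM / Σ(external losses).
M_total = 1582 + 487.9 = 2069.9 km³.
ΣF_external_out = 29700 + 2005 = 31705 km³/yr.
τ = M_total / ΣF_ext = 2069.9 / 31705 = 0.06529 yr.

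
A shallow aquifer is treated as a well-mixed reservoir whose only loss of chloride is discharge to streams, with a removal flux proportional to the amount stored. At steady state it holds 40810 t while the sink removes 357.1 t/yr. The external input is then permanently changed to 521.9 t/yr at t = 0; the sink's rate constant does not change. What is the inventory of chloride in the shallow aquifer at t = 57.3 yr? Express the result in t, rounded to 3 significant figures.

τ = M₀/F₀ = 40810/357.1 = 114.3 yr; rate constant k = 1/τ.
New steady state M_∞ = F₁/k = F₁·τ = 521.9 × 114.3 = 59644 t.
M(t) = M_∞ + (M₀ − M_∞)·e^(−t/τ); t/τ = 57.3/114.3 = 0.5014, so e^(−t/τ) = 0.6057.
M(t) = 59644 − 18830 × 0.6057 = 48236 t.

48200 t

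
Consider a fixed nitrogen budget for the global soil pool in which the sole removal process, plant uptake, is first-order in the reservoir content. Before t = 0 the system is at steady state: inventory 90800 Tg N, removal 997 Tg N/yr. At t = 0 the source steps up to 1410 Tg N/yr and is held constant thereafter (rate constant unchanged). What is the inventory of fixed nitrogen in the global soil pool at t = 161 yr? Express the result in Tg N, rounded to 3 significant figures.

τ = M₀/F₀ = 90800/997 = 91.07 yr; rate constant k = 1/τ.
New steady state M_∞ = F₁/k = F₁·τ = 1410 × 91.07 = 128410 Tg N.
M(t) = M_∞ + (M₀ − M_∞)·e^(−t/τ); t/τ = 161/91.07 = 1.768, so e^(−t/τ) = 0.1707.
M(t) = 128410 − 37610 × 0.1707 = 121990 Tg N.

122000 Tg N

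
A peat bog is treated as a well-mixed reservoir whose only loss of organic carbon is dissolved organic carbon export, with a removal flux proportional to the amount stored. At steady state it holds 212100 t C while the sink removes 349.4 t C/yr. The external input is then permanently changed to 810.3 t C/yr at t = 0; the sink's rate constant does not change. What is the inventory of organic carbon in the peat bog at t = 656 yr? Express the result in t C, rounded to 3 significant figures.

397000 t C

The sink rate constant is k = F₀/M₀ = 349.4/212100 = 0.001647 yr⁻¹.
Solving dM/dt = F₁ − kM with M(0) = M₀ gives M(t) = F₁/k + (M₀ − F₁/k)·e^(−kt).
F₁/k = 810.3/0.001647 = 491890 t C; kt = 0.001647 × 656 = 1.081, e^(−kt) = 0.3394.
M(656) = 491890 + (212100 − 491890) × 0.3394 = 491890 − 94950 = 396930 t C.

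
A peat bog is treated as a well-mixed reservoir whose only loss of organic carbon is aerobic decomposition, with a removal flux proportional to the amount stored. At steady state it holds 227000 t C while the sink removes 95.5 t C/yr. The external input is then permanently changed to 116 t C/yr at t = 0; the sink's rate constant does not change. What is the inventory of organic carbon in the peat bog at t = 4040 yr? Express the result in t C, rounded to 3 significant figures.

τ = M₀/F₀ = 227000/95.5 = 2377 yr; rate constant k = 1/τ.
New steady state M_∞ = F₁/k = F₁·τ = 116 × 2377 = 275730 t C.
M(t) = M_∞ + (M₀ − M_∞)·e^(−t/τ); t/τ = 4040/2377 = 1.700, so e^(−t/τ) = 0.1827.
M(t) = 275730 − 48730 × 0.1827 = 266820 t C.

267000 t C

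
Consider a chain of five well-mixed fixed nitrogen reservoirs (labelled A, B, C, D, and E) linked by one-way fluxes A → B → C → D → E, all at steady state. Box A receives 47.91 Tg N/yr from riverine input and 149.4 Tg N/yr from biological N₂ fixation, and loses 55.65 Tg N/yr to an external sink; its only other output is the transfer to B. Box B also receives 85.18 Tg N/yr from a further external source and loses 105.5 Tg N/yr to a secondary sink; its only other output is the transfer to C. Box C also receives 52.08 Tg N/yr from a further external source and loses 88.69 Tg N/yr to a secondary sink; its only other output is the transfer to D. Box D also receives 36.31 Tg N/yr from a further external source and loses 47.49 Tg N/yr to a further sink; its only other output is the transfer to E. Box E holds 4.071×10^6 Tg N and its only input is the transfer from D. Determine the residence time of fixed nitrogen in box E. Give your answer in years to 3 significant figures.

55400 yr

Box A: F(A→B) = (47.91 + 149.4) − 55.65 = 141.66 Tg N/yr.
Box B: F(B→C) = (141.66 + 85.18) − 105.5 = 121.34 Tg N/yr.
Box C: F(C→D) = (121.34 + 52.08) − 88.69 = 84.730 Tg N/yr.
Box D: F(D→E) = (84.730 + 36.31) − 47.49 = 73.550 Tg N/yr.
Box E throughput = its input = 73.550 Tg N/yr; τ = 4.071×10^6 / 73.550 = 55350 yr.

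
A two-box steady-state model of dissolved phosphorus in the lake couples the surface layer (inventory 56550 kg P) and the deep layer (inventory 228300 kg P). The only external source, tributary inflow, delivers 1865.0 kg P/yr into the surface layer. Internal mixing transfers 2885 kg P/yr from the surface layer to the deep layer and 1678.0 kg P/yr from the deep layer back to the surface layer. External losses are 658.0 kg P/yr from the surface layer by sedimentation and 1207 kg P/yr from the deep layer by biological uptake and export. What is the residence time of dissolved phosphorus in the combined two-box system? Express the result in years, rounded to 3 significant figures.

Residence time in the combined system uses the total inventory and the total *external* removal — internal exchanges between the two boxes cancel.
M_total = 56550 + 228300 = 284850 kg P.
ΣF_external_out = 658.0 + 1207 = 1865.0 kg P/yr.
τ = M_total / ΣF_ext = 284850 / 1865.0 = 152.7 yr.

153 yr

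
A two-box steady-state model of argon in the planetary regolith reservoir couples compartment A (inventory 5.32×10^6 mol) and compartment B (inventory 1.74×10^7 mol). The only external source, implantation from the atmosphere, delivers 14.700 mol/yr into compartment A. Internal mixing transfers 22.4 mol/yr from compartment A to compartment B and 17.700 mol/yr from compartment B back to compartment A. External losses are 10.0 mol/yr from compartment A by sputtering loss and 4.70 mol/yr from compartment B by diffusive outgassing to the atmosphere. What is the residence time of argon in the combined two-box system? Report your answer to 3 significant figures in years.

For the system as a whole, the A↔B exchange is internal and contributes nothing to the throughput; only the external sinks remove mass.
M_total = 5.32×10^6 + 1.74×10^7 = 2.2720×10^7 mol.
ΣF_external_out = 10.0 + 4.70 = 14.700 mol/yr.
τ = M_total / ΣF_ext = 2.2720×10^7 / 14.700 = 1.546×10^6 yr.

1.55×10^6 yr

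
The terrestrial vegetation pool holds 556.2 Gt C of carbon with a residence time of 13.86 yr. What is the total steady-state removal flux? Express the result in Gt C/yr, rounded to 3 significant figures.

F = M / τ = 556.2 / 13.86 = 40.13 Gt C/yr.

40.1 Gt C/yr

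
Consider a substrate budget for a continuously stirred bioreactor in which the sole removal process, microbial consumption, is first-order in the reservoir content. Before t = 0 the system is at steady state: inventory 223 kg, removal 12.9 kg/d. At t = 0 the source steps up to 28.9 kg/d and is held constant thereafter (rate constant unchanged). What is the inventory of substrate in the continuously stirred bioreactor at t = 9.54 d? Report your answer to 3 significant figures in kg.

Residence time τ = M₀/F₀ = 17.29 d. The eventual steady state is M_∞ = M₀·(F₁/F₀) = 223 × 28.9/12.9 = 499.59 kg.
The anomaly ΔM(t) = M(t) − M_∞ decays as ΔM₀·e^(−t/τ) with ΔM₀ = 223 − 499.59 = −276.6 kg.
At t = 9.54 d, e^(−t/τ) = e^(−0.5519) = 0.5759, so ΔM = −159.3 kg and M = 499.59 − 159.3 = 340.31 kg.

340 kg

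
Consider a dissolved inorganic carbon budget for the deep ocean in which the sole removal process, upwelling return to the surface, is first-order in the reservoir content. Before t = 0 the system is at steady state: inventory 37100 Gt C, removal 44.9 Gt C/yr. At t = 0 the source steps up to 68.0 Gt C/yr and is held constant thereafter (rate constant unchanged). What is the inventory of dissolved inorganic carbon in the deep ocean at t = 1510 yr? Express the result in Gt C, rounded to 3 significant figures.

Residence time τ = M₀/F₀ = 826.3 yr. The eventual steady state is M_∞ = M₀·(F₁/F₀) = 37100 × 68.0/44.9 = 56187 Gt C.
The anomaly ΔM(t) = M(t) − M_∞ decays as ΔM₀·e^(−t/τ) with ΔM₀ = 37100 − 56187 = −19090 Gt C.
At t = 1510 yr, e^(−t/τ) = e^(−1.827) = 0.1608, so ΔM = −3070 Gt C and M = 56187 − 3070 = 53117 Gt C.

53100 Gt C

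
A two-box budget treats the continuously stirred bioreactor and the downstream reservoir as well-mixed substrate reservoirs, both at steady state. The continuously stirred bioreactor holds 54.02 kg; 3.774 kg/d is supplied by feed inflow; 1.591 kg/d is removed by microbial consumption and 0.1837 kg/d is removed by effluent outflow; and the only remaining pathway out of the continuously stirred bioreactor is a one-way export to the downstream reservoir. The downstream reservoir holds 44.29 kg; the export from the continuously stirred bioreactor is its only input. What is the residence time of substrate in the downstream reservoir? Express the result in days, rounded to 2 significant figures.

Balance the continuously stirred bioreactor: ΣF_in = 3.7740 kg/d.
Export to the downstream reservoir = ΣF_in − (1.591 + 0.1837) = 1.9993 kg/d.
At steady state the output of the downstream reservoir equals its input, 1.9993 kg/d.
τ = M / F = 44.29 / 1.9993 = 22.15 d.

22 d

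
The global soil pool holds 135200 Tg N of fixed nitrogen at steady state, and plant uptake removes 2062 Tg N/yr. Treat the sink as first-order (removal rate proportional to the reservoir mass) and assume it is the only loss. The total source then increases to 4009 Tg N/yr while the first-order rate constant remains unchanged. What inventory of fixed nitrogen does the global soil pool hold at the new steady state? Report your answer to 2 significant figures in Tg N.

260000 Tg N

Rate constant k = F/M = 2062 / 135200 = 0.01525 yr⁻¹.
At the new steady state, source = k·M_new ⇒ M_new = 4009 / 0.01525 = 262900 Tg N.
(Equivalently M_new = M × F_new/F_old = 135200 × 4009/2062.)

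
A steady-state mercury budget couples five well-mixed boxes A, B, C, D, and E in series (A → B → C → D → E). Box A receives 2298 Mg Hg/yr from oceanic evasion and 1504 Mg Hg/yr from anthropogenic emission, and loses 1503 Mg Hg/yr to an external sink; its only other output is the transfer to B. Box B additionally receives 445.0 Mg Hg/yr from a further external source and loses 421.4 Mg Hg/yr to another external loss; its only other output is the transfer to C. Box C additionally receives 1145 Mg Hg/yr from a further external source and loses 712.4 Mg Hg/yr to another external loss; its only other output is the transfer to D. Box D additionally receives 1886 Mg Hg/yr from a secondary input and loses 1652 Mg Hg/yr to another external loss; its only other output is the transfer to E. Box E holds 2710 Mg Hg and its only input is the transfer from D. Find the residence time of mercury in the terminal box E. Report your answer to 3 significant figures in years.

0.907 yr

Box A: F(A→B) = (2298 + 1504) − 1503 = 2299.0 Mg Hg/yr.
Box B: F(B→C) = (2299.0 + 445.0) − 421.4 = 2322.6 Mg Hg/yr.
Box C: F(C→D) = (2322.6 + 1145) − 712.4 = 2755.2 Mg Hg/yr.
Box D: F(D→E) = (2755.2 + 1886) − 1652 = 2989.2 Mg Hg/yr.
Box E throughput = its input = 2989.2 Mg Hg/yr; τ = 2710 / 2989.2 = 0.9066 yr.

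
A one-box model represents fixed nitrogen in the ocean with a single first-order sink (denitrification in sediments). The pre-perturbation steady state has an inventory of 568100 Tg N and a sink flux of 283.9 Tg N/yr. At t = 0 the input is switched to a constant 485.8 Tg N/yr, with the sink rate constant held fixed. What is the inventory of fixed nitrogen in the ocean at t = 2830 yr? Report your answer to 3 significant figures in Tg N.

874000 Tg N

τ = M₀/F₀ = 568100/283.9 = 2001 yr; rate constant k = 1/τ.
New steady state M_∞ = F₁/k = F₁·τ = 485.8 × 2001 = 972110 Tg N.
M(t) = M_∞ + (M₀ − M_∞)·e^(−t/τ); t/τ = 2830/2001 = 1.414, so e^(−t/τ) = 0.2431.
M(t) = 972110 − 404000 × 0.2431 = 873890 Tg N.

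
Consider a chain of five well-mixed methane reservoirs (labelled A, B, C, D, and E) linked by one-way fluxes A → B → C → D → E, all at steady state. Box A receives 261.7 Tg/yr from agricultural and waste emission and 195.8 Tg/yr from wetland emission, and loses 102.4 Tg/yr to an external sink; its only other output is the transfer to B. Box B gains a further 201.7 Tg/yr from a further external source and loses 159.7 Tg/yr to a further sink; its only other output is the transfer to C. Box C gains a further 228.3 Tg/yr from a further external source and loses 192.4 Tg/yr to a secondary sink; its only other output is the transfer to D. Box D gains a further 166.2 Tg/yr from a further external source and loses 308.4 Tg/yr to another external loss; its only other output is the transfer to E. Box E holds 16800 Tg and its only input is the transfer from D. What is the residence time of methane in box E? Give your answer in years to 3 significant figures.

57.8 yr

Box A: F(A→B) = (261.7 + 195.8) − 102.4 = 355.10 Tg/yr.
Box B: F(B→C) = (355.10 + 201.7) − 159.7 = 397.10 Tg/yr.
Box C: F(C→D) = (397.10 + 228.3) − 192.4 = 433.00 Tg/yr.
Box D: F(D→E) = (433.00 + 166.2) − 308.4 = 290.80 Tg/yr.
Box E throughput = its input = 290.80 Tg/yr; τ = 16800 / 290.80 = 57.77 yr.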